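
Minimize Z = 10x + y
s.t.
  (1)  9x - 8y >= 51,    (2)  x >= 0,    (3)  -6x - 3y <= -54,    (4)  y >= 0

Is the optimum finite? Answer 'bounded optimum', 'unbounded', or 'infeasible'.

bounded optimum

Vertices and Z = 10x + y:
  (39/5, 12/5) → Z = 402/5
  (9, 0) → Z = 90
The feasible region has finitely many vertices and no improving ray; the minimum is 402/5 at (39/5, 12/5).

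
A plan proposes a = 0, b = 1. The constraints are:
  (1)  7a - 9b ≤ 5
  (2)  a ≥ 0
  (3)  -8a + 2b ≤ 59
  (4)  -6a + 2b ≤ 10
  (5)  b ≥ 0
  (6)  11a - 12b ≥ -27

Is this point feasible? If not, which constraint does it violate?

feasible

(1): -9 ≤ 5 ✓
(2): 0 ≥ 0 ✓
(3): 2 ≤ 59 ✓
(4): 2 ≤ 10 ✓
(5): 1 ≥ 0 ✓
(6): -12 ≥ -27 ✓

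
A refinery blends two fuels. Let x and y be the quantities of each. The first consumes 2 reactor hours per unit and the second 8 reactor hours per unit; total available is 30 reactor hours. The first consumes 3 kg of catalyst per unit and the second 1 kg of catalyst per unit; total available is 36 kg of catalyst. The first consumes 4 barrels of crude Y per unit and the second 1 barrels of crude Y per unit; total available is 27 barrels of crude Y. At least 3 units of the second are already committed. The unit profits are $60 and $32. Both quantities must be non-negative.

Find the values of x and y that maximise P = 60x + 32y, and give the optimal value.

Feasible corners and P = 60x + 32y:
  (0, 15/4) → P = 120
  (0, 3) → P = 96
  (3, 3) → P = 276

The binding constraints are 2x + 8y = 30 and y = 3.
Solving simultaneously gives x = 3, y = 3.

x = 3, y = 3, maximum P = 276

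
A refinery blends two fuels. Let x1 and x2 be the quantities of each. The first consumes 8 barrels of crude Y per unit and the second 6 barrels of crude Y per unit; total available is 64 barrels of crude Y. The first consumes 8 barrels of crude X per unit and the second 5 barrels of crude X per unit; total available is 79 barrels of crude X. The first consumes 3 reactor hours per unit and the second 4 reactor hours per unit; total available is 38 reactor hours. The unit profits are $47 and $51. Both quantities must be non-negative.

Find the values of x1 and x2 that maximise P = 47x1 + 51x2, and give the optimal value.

x1 = 2, x2 = 8, maximum P = 502

Feasible corners and P = 47x1 + 51x2:
  (0, 0) → P = 0
  (0, 19/2) → P = 969/2
  (8, 0) → P = 376
  (2, 8) → P = 502

The binding constraints are 8x1 + 6x2 = 64 and 3x1 + 4x2 = 38.
Solving simultaneously gives x1 = 2, x2 = 8.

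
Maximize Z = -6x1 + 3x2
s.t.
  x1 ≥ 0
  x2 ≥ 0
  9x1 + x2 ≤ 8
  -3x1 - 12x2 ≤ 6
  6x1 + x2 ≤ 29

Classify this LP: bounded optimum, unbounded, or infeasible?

bounded optimum

Extreme points and Z = -6x1 + 3x2:
  (0, 0) → Z = 0
  (0, 8) → Z = 24
  (8/9, 0) → Z = -16/3
The feasible region has finitely many vertices and no improving ray; the maximum is 24 at (0, 8).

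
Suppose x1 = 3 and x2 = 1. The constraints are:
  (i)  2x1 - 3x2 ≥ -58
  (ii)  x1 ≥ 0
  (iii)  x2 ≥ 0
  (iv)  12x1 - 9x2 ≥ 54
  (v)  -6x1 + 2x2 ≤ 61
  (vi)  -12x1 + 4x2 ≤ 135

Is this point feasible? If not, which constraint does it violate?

not feasible — violates (iv)

Constraint (iv): 12x1 - 9x2 = 27, which is not ≥ 54. All other constraints are satisfied.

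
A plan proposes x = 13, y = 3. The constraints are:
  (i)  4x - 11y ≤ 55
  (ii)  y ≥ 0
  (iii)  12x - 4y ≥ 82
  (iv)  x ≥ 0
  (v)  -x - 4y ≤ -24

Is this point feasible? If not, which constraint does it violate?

feasible

(i): 19 ≤ 55 ✓
(ii): 3 ≥ 0 ✓
(iii): 144 ≥ 82 ✓
(iv): 13 ≥ 0 ✓
(v): -25 ≤ -24 ✓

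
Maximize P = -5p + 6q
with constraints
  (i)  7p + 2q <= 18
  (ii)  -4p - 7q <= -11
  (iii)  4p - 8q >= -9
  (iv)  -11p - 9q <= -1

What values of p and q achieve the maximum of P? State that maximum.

Feasible corners and P = -5p + 6q:
  (104/41, 5/41) → P = -490/41
  (63/32, 135/64) → P = 45/16
  (5/12, 4/3) → P = 71/12

The optimum lies where -4p - 7q = -11 and 4p - 8q = -9.
Solving simultaneously gives p = 5/12, q = 4/3.

p = 5/12, q = 4/3, maximum P = 71/12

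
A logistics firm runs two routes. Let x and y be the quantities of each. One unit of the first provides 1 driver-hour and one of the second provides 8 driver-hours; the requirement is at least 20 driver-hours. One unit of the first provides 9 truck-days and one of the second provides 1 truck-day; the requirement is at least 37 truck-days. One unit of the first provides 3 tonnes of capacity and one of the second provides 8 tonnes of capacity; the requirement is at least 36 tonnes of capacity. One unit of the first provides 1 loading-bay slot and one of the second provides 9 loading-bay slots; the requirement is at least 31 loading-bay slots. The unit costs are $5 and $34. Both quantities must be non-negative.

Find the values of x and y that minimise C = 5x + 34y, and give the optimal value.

Extreme points and C = 5x + 34y:
  (0, 37) → C = 1258
  (31, 0) → C = 155
  (260/69, 71/23) → C = 8542/69
  (4, 3) → C = 122
The feasible region is unbounded (it extends along (0, 1), (1, 0)), but C strictly increases along every unbounded feasible direction, so there is no improving ray and the minimum is attained at a vertex.

The binding constraints are 3x + 8y = 36 and x + 9y = 31.
Solving simultaneously gives x = 4, y = 3.

x = 4, y = 3, minimum C = 122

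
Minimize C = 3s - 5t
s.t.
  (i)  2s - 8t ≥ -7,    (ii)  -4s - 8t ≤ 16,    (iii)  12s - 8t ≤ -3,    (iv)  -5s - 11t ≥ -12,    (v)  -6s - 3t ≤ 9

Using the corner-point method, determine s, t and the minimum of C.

s = -31/18, t = 4/9, minimum C = -133/18

Feasible corners and C = 3s - 5t:
  (19/62, 59/62) → C = -119/31
  (-31/18, 4/9) → C = -133/18
  (63/172, 159/172) → C = -303/86
  (-27/28, -15/14) → C = 69/28

The binding constraints are 2s - 8t = -7 and -6s - 3t = 9.
Solving simultaneously gives s = -31/18, t = 4/9.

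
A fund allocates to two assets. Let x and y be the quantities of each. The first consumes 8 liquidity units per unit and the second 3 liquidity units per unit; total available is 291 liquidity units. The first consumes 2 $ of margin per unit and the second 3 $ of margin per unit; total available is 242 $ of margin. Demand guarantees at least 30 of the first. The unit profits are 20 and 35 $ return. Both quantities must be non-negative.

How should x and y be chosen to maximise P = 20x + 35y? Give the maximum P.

x = 30, y = 17, maximum P = 1195

Extreme points and P = 20x + 35y:
  (291/8, 0) → P = 1455/2
  (30, 0) → P = 600
  (30, 17) → P = 1195

The binding constraints are 8x + 3y = 291 and x = 30.
Solving simultaneously gives x = 30, y = 17.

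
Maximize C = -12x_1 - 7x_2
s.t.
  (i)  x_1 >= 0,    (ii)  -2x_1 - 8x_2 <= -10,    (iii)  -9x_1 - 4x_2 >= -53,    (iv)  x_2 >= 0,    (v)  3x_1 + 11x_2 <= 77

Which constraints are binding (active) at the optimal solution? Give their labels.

(i) and (ii)

Extreme points and C = -12x_1 - 7x_2:
  (0, 5/4) → C = -35/4
  (0, 7) → C = -49
  (5, 0) → C = -60
  (53/9, 0) → C = -212/3
  (275/87, 178/29) → C = -2346/29

The maximum is at (0, 5/4). Substituting into each constraint, equality holds for (i) and (ii); the remaining constraints have slack.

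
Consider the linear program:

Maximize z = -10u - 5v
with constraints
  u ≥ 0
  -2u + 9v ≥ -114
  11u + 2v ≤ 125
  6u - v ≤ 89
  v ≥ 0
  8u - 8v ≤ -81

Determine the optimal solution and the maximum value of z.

Vertices and z = -10u - 5v:
  (0, 125/2) → z = -625/2
  (0, 81/8) → z = -405/8
  (419/52, 1891/104) → z = -17835/104

The optimum lies where u = 0 and 8u - 8v = -81.
Solving simultaneously gives u = 0, v = 81/8.

u = 0, v = 81/8, maximum z = -405/8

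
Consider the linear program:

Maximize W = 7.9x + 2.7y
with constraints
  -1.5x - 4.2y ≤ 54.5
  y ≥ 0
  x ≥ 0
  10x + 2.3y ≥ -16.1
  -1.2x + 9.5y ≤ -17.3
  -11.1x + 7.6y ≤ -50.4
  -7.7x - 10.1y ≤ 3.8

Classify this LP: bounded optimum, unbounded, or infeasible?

From the feasible point (173/12, 0), moving in the direction (1, 0) keeps every constraint satisfied while W increases without bound.

unbounded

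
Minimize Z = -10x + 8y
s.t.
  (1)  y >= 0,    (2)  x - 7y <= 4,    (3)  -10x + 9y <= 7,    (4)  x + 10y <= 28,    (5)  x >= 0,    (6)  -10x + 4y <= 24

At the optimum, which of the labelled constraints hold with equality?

Corner points and Z = -10x + 8y:
  (4, 0) → Z = -40
  (0, 0) → Z = 0
  (236/17, 24/17) → Z = -2168/17
  (182/109, 287/109) → Z = 476/109
  (0, 7/9) → Z = 56/9

The minimum is at (236/17, 24/17). Substituting into each constraint, equality holds for (2) and (4); the remaining constraints have slack.

(2) and (4)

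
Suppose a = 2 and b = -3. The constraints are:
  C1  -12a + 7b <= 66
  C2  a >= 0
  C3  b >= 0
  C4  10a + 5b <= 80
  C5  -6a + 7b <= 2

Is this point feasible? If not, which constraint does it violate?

not feasible — violates C3

Constraint C3: b = -3, which is not ≥ 0. All other constraints are satisfied.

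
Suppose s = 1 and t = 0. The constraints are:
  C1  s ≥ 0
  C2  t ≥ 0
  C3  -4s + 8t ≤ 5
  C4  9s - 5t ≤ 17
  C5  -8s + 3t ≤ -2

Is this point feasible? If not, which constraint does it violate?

feasible

C1: 1 ≥ 0 ✓
C2: 0 ≥ 0 ✓
C3: -4 ≤ 5 ✓
C4: 9 ≤ 17 ✓
C5: -8 ≤ -2 ✓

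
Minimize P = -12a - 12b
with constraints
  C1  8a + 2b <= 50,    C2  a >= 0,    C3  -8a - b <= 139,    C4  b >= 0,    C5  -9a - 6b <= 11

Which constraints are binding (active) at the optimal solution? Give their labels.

Feasible corners and P = -12a - 12b:
  (0, 25) → P = -300
  (25/4, 0) → P = -75
  (0, 0) → P = 0

The minimum is at (0, 25). Substituting into each constraint, equality holds for C1 and C2; the remaining constraints have slack.

C1 and C2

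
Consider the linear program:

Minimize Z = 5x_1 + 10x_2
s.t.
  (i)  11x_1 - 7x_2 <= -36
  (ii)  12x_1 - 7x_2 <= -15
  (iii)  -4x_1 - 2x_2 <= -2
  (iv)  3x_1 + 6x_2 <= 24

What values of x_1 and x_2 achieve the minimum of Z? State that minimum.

x_1 = -29/25, x_2 = 83/25, minimum Z = 137/5

Vertices and Z = 5x_1 + 10x_2:
  (-29/25, 83/25) → Z = 137/5
  (-16/29, 124/29) → Z = 40
  (-2, 5) → Z = 40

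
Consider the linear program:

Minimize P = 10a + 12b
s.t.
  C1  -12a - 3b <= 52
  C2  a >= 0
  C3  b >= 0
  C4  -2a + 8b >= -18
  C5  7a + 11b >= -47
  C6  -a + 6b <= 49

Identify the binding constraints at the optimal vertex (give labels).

Feasible corners and P = 10a + 12b:
  (0, 0) → P = 0
  (0, 49/6) → P = 98
  (9, 0) → P = 90
  (125, 29) → P = 1598

The minimum is at (0, 0). Substituting into each constraint, equality holds for C2 and C3; the remaining constraints have slack.

C2 and C3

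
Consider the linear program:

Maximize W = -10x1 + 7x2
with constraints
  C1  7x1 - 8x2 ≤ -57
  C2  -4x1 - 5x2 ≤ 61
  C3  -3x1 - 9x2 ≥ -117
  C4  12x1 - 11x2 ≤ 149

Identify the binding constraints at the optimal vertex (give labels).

C2 and C3

Extreme points and W = -10x1 + 7x2:
  (-773/67, -199/67) → W = 6337/67
  (141/29, 330/29) → W = 900/29
  (-54, 31) → W = 757

The maximum is at (-54, 31). Substituting into each constraint, equality holds for C2 and C3; the remaining constraints have slack.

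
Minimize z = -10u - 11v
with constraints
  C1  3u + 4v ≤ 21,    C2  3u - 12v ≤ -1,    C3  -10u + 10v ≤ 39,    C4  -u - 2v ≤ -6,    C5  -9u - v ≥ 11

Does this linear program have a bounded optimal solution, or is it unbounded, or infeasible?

infeasible

The boundaries 3u + 4v = 21 and 3u - 12v = -1 meet at (31/6, 11/8), but that point violates -9u - v ≥ 11. Every candidate vertex is excluded by some other constraint, so the feasible region is empty.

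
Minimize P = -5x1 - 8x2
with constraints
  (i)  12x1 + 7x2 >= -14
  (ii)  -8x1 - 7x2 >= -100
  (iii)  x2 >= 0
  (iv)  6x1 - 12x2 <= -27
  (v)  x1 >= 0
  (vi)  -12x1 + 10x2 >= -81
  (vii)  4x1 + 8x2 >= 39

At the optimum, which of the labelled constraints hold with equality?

Feasible corners and P = -5x1 - 8x2:
  (337/46, 136/23) → P = -3861/46
  (0, 100/7) → P = -800/7
  (21/8, 57/16) → P = -333/8
  (0, 39/8) → P = -39

The minimum is at (0, 100/7). Substituting into each constraint, equality holds for (ii) and (v); the remaining constraints have slack.

(ii) and (v)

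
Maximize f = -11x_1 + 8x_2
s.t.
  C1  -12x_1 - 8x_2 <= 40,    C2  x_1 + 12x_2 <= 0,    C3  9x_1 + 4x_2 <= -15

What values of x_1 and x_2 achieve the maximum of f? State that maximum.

Vertices and f = -11x_1 + 8x_2:
  (-60/17, 5/17) → f = 700/17
  (5/3, -15/2) → f = -235/3
  (-45/26, 15/104) → f = 525/26

The binding constraints are -12x_1 - 8x_2 = 40 and x_1 + 12x_2 = 0.
Solving simultaneously gives x_1 = -60/17, x_2 = 5/17.

x_1 = -60/17, x_2 = 5/17, maximum f = 700/17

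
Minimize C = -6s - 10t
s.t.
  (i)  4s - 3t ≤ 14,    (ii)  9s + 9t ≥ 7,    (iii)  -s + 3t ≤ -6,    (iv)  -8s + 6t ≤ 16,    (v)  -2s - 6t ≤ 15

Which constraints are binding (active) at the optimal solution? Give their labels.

(i) and (iii)

Corner points and C = -6s - 10t:
  (7/3, -14/9) → C = 14/9
  (8/3, -10/9) → C = -44/9
  (25/12, -47/36) → C = 5/9

The minimum is at (8/3, -10/9). Substituting into each constraint, equality holds for (i) and (iii); the remaining constraints have slack.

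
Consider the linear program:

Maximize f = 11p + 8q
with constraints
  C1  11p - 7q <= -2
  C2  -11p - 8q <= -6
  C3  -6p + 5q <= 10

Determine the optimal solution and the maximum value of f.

Feasible corners and f = 11p + 8q:
  (26/165, 8/15) → f = 6
  (60/13, 98/13) → f = 1444/13
  (-50/103, 146/103) → f = 6

At the optimal vertex, 11p - 7q = -2 and -6p + 5q = 10.
Solving simultaneously gives p = 60/13, q = 98/13.

p = 60/13, q = 98/13, maximum f = 1444/13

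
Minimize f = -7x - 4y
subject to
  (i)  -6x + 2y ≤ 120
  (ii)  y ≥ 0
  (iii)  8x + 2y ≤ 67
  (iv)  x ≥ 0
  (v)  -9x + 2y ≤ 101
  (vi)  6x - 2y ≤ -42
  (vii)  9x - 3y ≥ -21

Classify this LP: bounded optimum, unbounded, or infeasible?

infeasible

Constraints 6x - 2y ≤ -42 and 9x - 3y ≥ -21 have parallel boundaries but demand opposite sides — no point can satisfy both, so the region is empty.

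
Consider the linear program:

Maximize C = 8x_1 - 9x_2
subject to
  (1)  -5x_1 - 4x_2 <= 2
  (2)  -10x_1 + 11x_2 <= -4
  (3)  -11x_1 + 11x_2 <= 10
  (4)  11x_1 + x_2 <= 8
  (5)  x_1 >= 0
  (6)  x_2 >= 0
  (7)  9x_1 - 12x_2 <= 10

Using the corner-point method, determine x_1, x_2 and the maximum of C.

x_1 = 8/11, x_2 = 0, maximum C = 64/11

The optimum lies where 11x_1 + x_2 = 8 and x_2 = 0.
Solving simultaneously gives x_1 = 8/11, x_2 = 0.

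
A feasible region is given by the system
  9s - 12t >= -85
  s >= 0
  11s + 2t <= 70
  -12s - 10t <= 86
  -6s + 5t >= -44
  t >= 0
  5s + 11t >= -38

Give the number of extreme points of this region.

Pairwise boundary intersections that survive every other constraint:
  (0, 85/12)
  (67/15, 313/30)
  (0, 0)
  (70/11, 0)

4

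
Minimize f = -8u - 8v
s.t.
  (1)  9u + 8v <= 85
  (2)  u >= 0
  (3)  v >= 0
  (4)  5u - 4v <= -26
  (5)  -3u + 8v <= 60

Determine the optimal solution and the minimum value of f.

u = 8/7, v = 111/14, minimum f = -508/7

Extreme points and f = -8u - 8v:
  (0, 13/2) → f = -52
  (0, 15/2) → f = -60
  (8/7, 111/14) → f = -508/7

At the optimal vertex, 5u - 4v = -26 and -3u + 8v = 60.
Solving simultaneously gives u = 8/7, v = 111/14.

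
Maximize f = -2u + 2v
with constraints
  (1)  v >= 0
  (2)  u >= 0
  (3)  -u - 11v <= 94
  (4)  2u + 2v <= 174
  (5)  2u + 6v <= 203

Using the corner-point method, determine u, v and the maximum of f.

u = 0, v = 203/6, maximum f = 203/3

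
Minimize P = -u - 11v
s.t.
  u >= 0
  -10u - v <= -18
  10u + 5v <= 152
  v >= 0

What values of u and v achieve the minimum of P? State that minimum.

u = 0, v = 152/5, minimum P = -1672/5

Vertices and P = -u - 11v:
  (0, 18) → P = -198
  (0, 152/5) → P = -1672/5
  (9/5, 0) → P = -9/5
  (76/5, 0) → P = -76/5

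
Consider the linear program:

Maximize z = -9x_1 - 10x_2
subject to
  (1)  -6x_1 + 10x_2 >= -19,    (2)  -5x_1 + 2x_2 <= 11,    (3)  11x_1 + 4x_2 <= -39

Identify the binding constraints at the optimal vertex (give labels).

(1) and (2)

Corner points and z = -9x_1 - 10x_2:
  (-74/19, -161/38) → z = 1471/19
  (-157/67, -443/134) → z = 3628/67
  (-61/21, -37/21) → z = 919/21

The maximum is at (-74/19, -161/38). Substituting into each constraint, equality holds for (1) and (2); the remaining constraints have slack.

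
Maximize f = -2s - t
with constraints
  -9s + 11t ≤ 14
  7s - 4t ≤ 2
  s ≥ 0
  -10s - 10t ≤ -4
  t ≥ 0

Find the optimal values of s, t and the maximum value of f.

s = 0, t = 2/5, maximum f = -2/5

Extreme points and f = -2s - t:
  (78/41, 116/41) → f = -272/41
  (0, 14/11) → f = -14/11
  (18/55, 4/55) → f = -8/11
  (0, 2/5) → f = -2/5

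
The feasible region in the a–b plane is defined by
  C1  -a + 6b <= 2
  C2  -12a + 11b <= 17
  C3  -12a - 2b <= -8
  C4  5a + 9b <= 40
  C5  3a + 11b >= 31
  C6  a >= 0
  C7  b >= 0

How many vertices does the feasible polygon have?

Intersecting each pair of boundary lines and keeping only the points that satisfy every inequality leaves:
  (74/13, 50/39)
  (164/29, 37/29)
  (23/4, 5/4)

3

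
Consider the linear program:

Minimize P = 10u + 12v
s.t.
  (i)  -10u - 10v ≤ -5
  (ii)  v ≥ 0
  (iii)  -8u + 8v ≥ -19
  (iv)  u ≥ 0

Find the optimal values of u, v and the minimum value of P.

u = 1/2, v = 0, minimum P = 5

Corner points and P = 10u + 12v:
  (1/2, 0) → P = 5
  (0, 1/2) → P = 6
  (19/8, 0) → P = 95/4
The feasible region is unbounded (it extends along (0, 1), (1, 1)), but P strictly increases along every unbounded feasible direction, so there is no improving ray and the minimum is attained at a vertex.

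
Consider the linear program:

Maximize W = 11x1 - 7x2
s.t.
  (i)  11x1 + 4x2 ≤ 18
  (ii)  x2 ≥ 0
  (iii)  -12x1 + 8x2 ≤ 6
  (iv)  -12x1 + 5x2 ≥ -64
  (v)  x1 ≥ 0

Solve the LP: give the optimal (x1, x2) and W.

x1 = 18/11, x2 = 0, maximum W = 18

Corner points and W = 11x1 - 7x2:
  (18/11, 0) → W = 18
  (15/17, 141/68) → W = -327/68
  (0, 0) → W = 0
  (0, 3/4) → W = -21/4

At the optimal vertex, 11x1 + 4x2 = 18 and x2 = 0.
Solving simultaneously gives x1 = 18/11, x2 = 0.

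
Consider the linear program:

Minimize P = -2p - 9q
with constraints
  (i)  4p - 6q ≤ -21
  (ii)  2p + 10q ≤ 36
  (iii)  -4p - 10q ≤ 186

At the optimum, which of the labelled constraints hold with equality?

Extreme points and P = -2p - 9q:
  (3/26, 93/26) → P = -843/26
  (-663/32, -165/16) → P = 537/4
  (-111, 129/5) → P = -51/5

The minimum is at (3/26, 93/26). Substituting into each constraint, equality holds for (i) and (ii); the remaining constraints have slack.

(i) and (ii)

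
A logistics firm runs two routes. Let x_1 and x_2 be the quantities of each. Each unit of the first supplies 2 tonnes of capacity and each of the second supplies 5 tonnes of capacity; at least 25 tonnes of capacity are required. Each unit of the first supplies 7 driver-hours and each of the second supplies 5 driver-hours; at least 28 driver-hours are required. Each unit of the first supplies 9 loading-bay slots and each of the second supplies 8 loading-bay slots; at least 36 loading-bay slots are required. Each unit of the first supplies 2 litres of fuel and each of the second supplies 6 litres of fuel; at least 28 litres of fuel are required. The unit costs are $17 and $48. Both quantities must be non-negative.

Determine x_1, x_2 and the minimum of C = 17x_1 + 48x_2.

Corner points and C = 17x_1 + 48x_2:
  (0, 28/5) → C = 1344/5
  (14, 0) → C = 238
  (3/5, 119/25) → C = 5967/25
  (5, 3) → C = 229
The feasible region is unbounded (it extends along (0, 1), (1, 0)), but C strictly increases along every unbounded feasible direction, so there is no improving ray and the minimum is attained at a vertex.

x_1 = 5, x_2 = 3, minimum C = 229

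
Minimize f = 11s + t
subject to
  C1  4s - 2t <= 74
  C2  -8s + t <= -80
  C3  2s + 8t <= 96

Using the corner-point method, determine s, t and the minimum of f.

s = 43/6, t = -68/3, minimum f = 337/6

Extreme points and f = 11s + t:
  (43/6, -68/3) → f = 337/6
  (196/9, 59/9) → f = 2215/9
  (368/33, 304/33) → f = 4352/33

At the optimal vertex, 4s - 2t = 74 and -8s + t = -80.
Solving simultaneously gives s = 43/6, t = -68/3.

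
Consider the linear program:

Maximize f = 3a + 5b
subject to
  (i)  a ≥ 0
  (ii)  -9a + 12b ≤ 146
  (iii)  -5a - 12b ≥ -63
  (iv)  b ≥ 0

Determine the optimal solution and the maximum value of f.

Corner points and f = 3a + 5b:
  (0, 21/4) → f = 105/4
  (0, 0) → f = 0
  (63/5, 0) → f = 189/5

a = 63/5, b = 0, maximum f = 189/5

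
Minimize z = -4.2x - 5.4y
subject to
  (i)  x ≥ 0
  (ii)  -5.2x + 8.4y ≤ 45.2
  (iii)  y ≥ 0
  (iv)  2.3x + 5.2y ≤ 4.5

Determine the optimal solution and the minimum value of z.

Feasible corners and z = -4.2x - 5.4y:
  (0, 0) → z = 0
  (0, 45/52) → z = -243/52
  (45/23, 0) → z = -189/23

The binding constraints are y = 0 and 2.3x + 5.2y = 4.5.
Solving simultaneously gives x = 45/23, y = 0.

x = 45/23, y = 0, minimum z = -189/23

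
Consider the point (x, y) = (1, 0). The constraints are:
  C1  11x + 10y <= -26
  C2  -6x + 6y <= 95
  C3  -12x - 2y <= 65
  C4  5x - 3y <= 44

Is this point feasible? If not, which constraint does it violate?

Constraint C1: 11x + 10y = 11, which is not ≤ -26. All other constraints are satisfied.

not feasible — violates C1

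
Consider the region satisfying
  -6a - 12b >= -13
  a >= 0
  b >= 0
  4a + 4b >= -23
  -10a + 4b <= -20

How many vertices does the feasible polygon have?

Intersecting each pair of boundary lines and keeping only the points that satisfy every inequality leaves:
  (13/6, 0)
  (73/36, 5/72)
  (2, 0)

3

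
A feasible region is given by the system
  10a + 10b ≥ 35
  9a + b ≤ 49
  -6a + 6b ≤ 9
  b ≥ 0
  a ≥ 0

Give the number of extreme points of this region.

Pairwise boundary intersections that survive every other constraint:
  (1, 5/2)
  (7/2, 0)
  (19/4, 25/4)
  (49/9, 0)

4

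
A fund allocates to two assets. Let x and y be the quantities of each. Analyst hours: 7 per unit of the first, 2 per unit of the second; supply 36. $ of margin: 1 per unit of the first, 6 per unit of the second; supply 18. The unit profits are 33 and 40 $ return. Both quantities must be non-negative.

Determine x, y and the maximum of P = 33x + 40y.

x = 9/2, y = 9/4, maximum P = 477/2

Feasible corners and P = 33x + 40y:
  (0, 0) → P = 0
  (0, 3) → P = 120
  (36/7, 0) → P = 1188/7
  (9/2, 9/4) → P = 477/2

The binding constraints are 7x + 2y = 36 and x + 6y = 18.
Solving simultaneously gives x = 9/2, y = 9/4.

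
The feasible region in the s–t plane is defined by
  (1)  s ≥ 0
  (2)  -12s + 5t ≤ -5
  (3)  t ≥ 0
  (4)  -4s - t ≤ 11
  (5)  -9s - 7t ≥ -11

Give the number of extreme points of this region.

Intersecting each pair of boundary lines and keeping only the points that satisfy every inequality leaves:
  (5/12, 0)
  (30/43, 29/43)
  (11/9, 0)

3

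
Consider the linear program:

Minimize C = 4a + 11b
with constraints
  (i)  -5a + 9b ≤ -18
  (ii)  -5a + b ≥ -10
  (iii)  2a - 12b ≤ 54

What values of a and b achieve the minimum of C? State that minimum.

a = -45/7, b = -39/7, minimum C = -87

Extreme points and C = 4a + 11b:
  (9/5, -1) → C = -19/5
  (-45/7, -39/7) → C = -87
  (33/29, -125/29) → C = -1243/29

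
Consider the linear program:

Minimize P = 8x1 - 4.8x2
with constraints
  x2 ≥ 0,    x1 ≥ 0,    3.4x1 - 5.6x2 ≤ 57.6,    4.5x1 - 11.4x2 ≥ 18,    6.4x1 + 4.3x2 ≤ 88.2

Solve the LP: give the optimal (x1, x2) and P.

x1 = 4, x2 = 0, minimum P = 32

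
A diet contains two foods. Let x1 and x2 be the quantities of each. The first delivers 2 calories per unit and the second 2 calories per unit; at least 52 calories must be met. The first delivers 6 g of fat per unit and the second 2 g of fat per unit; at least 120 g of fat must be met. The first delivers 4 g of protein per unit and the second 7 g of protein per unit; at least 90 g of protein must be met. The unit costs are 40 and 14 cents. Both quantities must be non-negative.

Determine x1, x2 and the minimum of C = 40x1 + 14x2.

Extreme points and C = 40x1 + 14x2:
  (0, 60) → C = 840
  (26, 0) → C = 1040
  (17, 9) → C = 806
The feasible region is unbounded (it extends along (0, 1), (1, 0)), but C strictly increases along every unbounded feasible direction, so there is no improving ray and the minimum is attained at a vertex.

At the optimal vertex, 2x1 + 2x2 = 52 and 6x1 + 2x2 = 120.
Solving simultaneously gives x1 = 17, x2 = 9.

x1 = 17, x2 = 9, minimum C = 806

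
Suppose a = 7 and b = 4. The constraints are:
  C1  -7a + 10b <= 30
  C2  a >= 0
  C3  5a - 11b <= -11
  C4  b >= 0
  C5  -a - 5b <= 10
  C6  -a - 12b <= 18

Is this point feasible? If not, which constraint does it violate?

not feasible — violates C3

Constraint C3: 5a - 11b = -9, which is not ≤ -11. All other constraints are satisfied.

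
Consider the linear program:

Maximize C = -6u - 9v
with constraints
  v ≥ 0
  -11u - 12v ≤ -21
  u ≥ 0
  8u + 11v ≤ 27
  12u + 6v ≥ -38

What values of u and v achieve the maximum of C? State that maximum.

u = 21/11, v = 0, maximum C = -126/11

Corner points and C = -6u - 9v:
  (21/11, 0) → C = -126/11
  (27/8, 0) → C = -81/4
  (0, 7/4) → C = -63/4
  (0, 27/11) → C = -243/11

The binding constraints are v = 0 and -11u - 12v = -21.
Solving simultaneously gives u = 21/11, v = 0.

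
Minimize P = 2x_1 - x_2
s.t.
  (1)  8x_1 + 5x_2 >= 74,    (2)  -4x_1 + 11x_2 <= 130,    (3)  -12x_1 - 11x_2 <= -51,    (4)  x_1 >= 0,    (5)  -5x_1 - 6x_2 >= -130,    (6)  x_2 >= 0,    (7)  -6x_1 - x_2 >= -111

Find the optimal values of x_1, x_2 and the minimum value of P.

Extreme points and P = 2x_1 - x_2:
  (41/27, 334/27) → P = -28/3
  (37/4, 0) → P = 37/2
  (650/79, 1170/79) → P = 130/79
  (536/31, 225/31) → P = 847/31
  (37/2, 0) → P = 37

x_1 = 41/27, x_2 = 334/27, minimum P = -28/3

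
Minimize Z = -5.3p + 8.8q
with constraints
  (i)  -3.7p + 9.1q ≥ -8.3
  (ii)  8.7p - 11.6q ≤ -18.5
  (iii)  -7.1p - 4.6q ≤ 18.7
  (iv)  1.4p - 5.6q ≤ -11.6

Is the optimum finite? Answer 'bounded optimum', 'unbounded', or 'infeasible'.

bounded optimum

Extreme points and Z = -5.3p + 8.8q:
  (387/406, 3751/1624) → Z = 62011/4060
  (-3952/1155, 2809/2310) → Z = 166526/5775
The feasible region has finitely many vertices and no improving ray; the minimum is 62011/4060 at (387/406, 3751/1624).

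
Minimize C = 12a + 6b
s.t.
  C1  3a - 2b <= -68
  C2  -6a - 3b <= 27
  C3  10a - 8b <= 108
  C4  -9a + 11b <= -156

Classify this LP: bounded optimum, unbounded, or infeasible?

infeasible

The boundaries 3a - 2b = -68 and -6a - 3b = 27 meet at (-86/7, 109/7), but that point violates -9a + 11b ≤ -156. Every candidate vertex is excluded by some other constraint, so the feasible region is empty.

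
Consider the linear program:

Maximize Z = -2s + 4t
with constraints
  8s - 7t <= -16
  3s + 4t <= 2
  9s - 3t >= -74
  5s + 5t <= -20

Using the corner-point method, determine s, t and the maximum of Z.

Corner points and Z = -2s + 4t:
  (-470/39, -448/39) → Z = -284/13
  (-44/15, -16/15) → Z = 8/5
  (-43/6, 19/6) → Z = 27

s = -43/6, t = 19/6, maximum Z = 27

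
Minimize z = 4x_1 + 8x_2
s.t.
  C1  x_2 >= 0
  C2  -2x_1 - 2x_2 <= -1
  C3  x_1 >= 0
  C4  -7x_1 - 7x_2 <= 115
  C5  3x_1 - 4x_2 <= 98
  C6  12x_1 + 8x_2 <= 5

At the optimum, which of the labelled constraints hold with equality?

C2 and C6

Corner points and z = 4x_1 + 8x_2:
  (0, 1/2) → z = 4
  (1/4, 1/4) → z = 3
  (0, 5/8) → z = 5

The minimum is at (1/4, 1/4). Substituting into each constraint, equality holds for C2 and C6; the remaining constraints have slack.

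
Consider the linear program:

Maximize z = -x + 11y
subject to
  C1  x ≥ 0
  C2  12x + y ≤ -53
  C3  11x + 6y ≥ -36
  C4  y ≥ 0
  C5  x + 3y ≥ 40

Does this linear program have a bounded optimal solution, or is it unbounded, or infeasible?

The boundaries x = 0 and x + 3y = 40 meet at (0, 40/3), but that point violates 12x + y ≤ -53. Every candidate vertex is excluded by some other constraint, so the feasible region is empty.

infeasible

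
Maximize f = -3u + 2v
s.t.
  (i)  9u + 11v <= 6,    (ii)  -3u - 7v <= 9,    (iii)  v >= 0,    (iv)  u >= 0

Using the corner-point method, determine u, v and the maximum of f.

Corner points and f = -3u + 2v:
  (2/3, 0) → f = -2
  (0, 6/11) → f = 12/11
  (0, 0) → f = 0

u = 0, v = 6/11, maximum f = 12/11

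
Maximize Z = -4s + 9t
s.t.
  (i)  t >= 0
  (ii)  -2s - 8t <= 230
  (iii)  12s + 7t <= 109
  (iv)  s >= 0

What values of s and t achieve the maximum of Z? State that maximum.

Feasible corners and Z = -4s + 9t:
  (109/12, 0) → Z = -109/3
  (0, 0) → Z = 0
  (0, 109/7) → Z = 981/7

At the optimal vertex, 12s + 7t = 109 and s = 0.
Solving simultaneously gives s = 0, t = 109/7.

s = 0, t = 109/7, maximum Z = 981/7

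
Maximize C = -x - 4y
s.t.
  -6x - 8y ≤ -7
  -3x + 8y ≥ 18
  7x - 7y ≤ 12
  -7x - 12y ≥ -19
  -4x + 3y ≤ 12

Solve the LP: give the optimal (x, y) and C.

Feasible corners and C = -x - 4y:
  (-11/9, 43/24) → C = -107/18
  (-3/2, 2) → C = -13/2
  (-16/23, 183/92) → C = -167/23
  (-29/23, 160/69) → C = -553/69

The binding constraints are -6x - 8y = -7 and -3x + 8y = 18.
Solving simultaneously gives x = -11/9, y = 43/24.

x = -11/9, y = 43/24, maximum C = -107/18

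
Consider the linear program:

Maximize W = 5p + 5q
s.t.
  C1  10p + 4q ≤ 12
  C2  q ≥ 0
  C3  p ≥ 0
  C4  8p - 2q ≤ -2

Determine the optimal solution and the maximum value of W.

Feasible corners and W = 5p + 5q:
  (0, 3) → W = 15
  (4/13, 29/13) → W = 165/13
  (0, 1) → W = 5

The optimum lies where 10p + 4q = 12 and p = 0.
Solving simultaneously gives p = 0, q = 3.

p = 0, q = 3, maximum W = 15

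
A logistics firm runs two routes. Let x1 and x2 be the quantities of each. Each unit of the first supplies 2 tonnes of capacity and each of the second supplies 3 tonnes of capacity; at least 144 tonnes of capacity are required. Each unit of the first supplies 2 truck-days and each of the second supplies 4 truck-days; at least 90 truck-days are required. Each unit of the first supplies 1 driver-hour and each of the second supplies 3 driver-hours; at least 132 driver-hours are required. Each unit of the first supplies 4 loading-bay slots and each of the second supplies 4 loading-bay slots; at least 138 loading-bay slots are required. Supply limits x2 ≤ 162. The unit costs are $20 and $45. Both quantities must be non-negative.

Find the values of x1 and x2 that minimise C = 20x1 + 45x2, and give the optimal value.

Extreme points and C = 20x1 + 45x2:
  (0, 48) → C = 2160
  (0, 162) → C = 7290
  (132, 0) → C = 2640
  (12, 40) → C = 2040
The feasible region is unbounded (it extends along (1, 0)), but C strictly increases along every unbounded feasible direction, so there is no improving ray and the minimum is attained at a vertex.

x1 = 12, x2 = 40, minimum C = 2040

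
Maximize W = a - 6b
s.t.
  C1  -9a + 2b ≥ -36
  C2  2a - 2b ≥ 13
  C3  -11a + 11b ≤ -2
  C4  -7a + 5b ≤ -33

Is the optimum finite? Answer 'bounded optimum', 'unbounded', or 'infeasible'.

unbounded

From the feasible point (23/7, -45/14), moving in the direction (-2, -9) keeps every constraint satisfied while W increases without bound.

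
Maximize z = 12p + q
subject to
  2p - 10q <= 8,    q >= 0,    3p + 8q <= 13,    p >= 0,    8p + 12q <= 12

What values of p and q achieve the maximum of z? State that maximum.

p = 3/2, q = 0, maximum z = 18

Extreme points and z = 12p + q:
  (0, 0) → z = 0
  (3/2, 0) → z = 18
  (0, 1) → z = 1

At the optimal vertex, q = 0 and 8p + 12q = 12.
Solving simultaneously gives p = 3/2, q = 0.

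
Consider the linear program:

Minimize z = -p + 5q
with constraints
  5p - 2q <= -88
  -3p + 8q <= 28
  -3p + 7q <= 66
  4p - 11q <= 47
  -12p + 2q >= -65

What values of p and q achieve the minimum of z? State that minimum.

p = -211, q = -81, minimum z = -194

Vertices and z = -p + 5q:
  (-324/17, -62/17) → z = 14/17
  (-1062/47, -587/47) → z = -1873/47
  (-332/3, -38) → z = -238/3
  (-211, -81) → z = -194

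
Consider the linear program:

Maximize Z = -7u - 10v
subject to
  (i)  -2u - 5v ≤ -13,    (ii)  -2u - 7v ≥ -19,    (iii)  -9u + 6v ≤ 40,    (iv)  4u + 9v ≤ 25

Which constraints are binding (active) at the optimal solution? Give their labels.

Feasible corners and Z = -7u - 10v:
  (-1, 3) → Z = -23
  (4, 1) → Z = -38
  (2/5, 13/5) → Z = -144/5

The maximum is at (-1, 3). Substituting into each constraint, equality holds for (i) and (ii); the remaining constraints have slack.

(i) and (ii)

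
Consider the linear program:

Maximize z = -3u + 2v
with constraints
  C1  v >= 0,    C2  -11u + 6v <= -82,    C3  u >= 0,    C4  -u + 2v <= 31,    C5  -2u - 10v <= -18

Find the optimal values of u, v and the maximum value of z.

Vertices and z = -3u + 2v:
  (9, 0) → z = -27
  (175/8, 423/16) → z = -51/4
  (464/61, 17/61) → z = -1358/61
The feasible region is unbounded (it extends along (2, 1), (1, 0)), but z strictly decreases along every unbounded feasible direction, so there is no improving ray and the maximum is attained at a vertex.

The optimum lies where -11u + 6v = -82 and -u + 2v = 31.
Solving simultaneously gives u = 175/8, v = 423/16.

u = 175/8, v = 423/16, maximum z = -51/4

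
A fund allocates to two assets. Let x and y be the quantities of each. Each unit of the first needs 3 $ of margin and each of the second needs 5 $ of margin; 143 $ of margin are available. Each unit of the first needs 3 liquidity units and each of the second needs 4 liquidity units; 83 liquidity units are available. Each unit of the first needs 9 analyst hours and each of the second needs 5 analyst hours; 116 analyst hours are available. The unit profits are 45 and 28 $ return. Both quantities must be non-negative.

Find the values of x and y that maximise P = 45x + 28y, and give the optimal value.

The binding constraints are 3x + 4y = 83 and 9x + 5y = 116.
Solving simultaneously gives x = 7/3, y = 19.

x = 7/3, y = 19, maximum P = 637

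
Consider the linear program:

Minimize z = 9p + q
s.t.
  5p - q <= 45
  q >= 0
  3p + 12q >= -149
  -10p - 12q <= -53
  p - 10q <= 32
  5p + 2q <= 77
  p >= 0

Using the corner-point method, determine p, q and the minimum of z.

Corner points and z = 9p + q:
  (9, 0) → z = 81
  (167/15, 32/3) → z = 1663/15
  (53/10, 0) → z = 477/10
  (0, 53/12) → z = 53/12
  (0, 77/2) → z = 77/2

At the optimal vertex, -10p - 12q = -53 and p = 0.
Solving simultaneously gives p = 0, q = 53/12.

p = 0, q = 53/12, minimum z = 53/12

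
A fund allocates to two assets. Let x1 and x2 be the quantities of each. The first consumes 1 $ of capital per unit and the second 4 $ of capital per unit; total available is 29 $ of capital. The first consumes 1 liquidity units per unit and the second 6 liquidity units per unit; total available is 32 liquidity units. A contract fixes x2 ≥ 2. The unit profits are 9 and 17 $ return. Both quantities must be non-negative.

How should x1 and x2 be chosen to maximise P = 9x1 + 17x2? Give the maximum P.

Feasible corners and P = 9x1 + 17x2:
  (0, 16/3) → P = 272/3
  (0, 2) → P = 34
  (20, 2) → P = 214

The optimum lies where x1 + 6x2 = 32 and x2 = 2.
Solving simultaneously gives x1 = 20, x2 = 2.

x1 = 20, x2 = 2, maximum P = 214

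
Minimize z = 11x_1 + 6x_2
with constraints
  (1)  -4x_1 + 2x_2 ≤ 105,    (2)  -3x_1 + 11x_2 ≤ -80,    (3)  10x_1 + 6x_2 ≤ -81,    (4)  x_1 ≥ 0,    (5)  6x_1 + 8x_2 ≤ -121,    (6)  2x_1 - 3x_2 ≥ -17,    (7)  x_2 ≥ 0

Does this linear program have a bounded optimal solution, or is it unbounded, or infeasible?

infeasible

The boundaries 10x_1 + 6x_2 = -81 and 6x_1 + 8x_2 = -121 meet at (39/22, -181/11), but that point violates x_2 ≥ 0. Every candidate vertex is excluded by some other constraint, so the feasible region is empty.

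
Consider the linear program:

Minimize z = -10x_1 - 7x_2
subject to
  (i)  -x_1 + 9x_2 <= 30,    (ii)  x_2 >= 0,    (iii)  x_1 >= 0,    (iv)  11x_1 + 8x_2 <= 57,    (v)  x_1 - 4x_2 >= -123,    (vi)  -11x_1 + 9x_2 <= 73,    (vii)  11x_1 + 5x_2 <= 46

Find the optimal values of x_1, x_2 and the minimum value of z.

x_1 = 33/13, x_2 = 47/13, minimum z = -659/13

Feasible corners and z = -10x_1 - 7x_2:
  (0, 10/3) → z = -70/3
  (33/13, 47/13) → z = -659/13
  (0, 0) → z = 0
  (46/11, 0) → z = -460/11

The binding constraints are -x_1 + 9x_2 = 30 and 11x_1 + 5x_2 = 46.
Solving simultaneously gives x_1 = 33/13, x_2 = 47/13.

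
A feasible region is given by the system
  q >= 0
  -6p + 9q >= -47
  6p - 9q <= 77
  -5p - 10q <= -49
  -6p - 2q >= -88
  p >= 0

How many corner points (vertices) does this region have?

Intersecting each pair of boundary lines and keeping only the points that satisfy every inequality leaves:
  (911/105, 59/105)
  (443/33, 41/11)
  (0, 49/10)
  (0, 44)

4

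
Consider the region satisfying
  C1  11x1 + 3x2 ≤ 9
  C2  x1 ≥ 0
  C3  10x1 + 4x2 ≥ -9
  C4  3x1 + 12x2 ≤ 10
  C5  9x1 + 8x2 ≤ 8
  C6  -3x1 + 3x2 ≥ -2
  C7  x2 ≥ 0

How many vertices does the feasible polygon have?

Pairwise boundary intersections that survive every other constraint:
  (0, 5/6)
  (0, 0)
  (4/21, 11/14)
  (40/51, 2/17)
  (2/3, 0)

5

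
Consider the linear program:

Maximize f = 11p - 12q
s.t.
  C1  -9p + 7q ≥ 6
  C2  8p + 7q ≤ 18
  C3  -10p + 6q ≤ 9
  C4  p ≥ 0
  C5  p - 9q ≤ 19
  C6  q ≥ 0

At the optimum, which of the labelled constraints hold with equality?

Feasible corners and f = 11p - 12q:
  (12/17, 30/17) → f = -228/17
  (0, 6/7) → f = -72/7
  (45/118, 126/59) → f = -2529/118
  (0, 3/2) → f = -18

The maximum is at (0, 6/7). Substituting into each constraint, equality holds for C1 and C4; the remaining constraints have slack.

C1 and C4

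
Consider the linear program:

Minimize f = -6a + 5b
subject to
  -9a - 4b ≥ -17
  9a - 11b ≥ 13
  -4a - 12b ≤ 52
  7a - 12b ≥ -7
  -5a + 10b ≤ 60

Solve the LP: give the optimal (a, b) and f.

Feasible corners and f = -6a + 5b:
  (239/135, 4/15) → f = -418/45
  (103/23, -134/23) → f = -56
  (-52/19, -65/19) → f = -13/19

a = 103/23, b = -134/23, minimum f = -56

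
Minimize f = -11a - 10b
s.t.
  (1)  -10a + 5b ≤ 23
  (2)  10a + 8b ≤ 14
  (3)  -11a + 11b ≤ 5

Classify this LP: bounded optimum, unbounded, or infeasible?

Feasible corners and f = -11a - 10b:
  (-228/55, -203/55) → f = 4538/55
  (19/33, 34/33) → f = -183/11
The feasible region has finitely many vertices and no improving ray; the minimum is -183/11 at (19/33, 34/33).

bounded optimum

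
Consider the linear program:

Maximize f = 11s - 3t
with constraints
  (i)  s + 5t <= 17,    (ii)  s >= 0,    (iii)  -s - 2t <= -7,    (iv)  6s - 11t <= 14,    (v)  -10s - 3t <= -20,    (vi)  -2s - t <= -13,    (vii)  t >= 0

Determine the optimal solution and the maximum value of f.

Corner points and f = 11s - 3t:
  (257/41, 88/41) → f = 2563/41
  (16/3, 7/3) → f = 155/3
  (157/28, 25/14) → f = 1577/28

The optimum lies where s + 5t = 17 and 6s - 11t = 14.
Solving simultaneously gives s = 257/41, t = 88/41.

s = 257/41, t = 88/41, maximum f = 2563/41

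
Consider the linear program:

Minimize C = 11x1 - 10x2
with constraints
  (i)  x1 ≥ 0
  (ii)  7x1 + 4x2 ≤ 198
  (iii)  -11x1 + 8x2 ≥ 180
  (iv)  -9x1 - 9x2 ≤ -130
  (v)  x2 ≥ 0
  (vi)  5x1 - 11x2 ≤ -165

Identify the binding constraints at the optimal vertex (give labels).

(i) and (ii)

Corner points and C = 11x1 - 10x2:
  (0, 99/2) → C = -495
  (0, 45/2) → C = -225
  (216/25, 1719/50) → C = -6219/25

The minimum is at (0, 99/2). Substituting into each constraint, equality holds for (i) and (ii); the remaining constraints have slack.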